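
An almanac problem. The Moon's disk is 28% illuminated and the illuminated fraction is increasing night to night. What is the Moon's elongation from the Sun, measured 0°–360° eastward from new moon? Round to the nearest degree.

cos θ = 1 − 2f = 0.440, giving a principal value of 63.9°.
The Moon is waxing (0°–180°), so θ = 63.9° directly.

64°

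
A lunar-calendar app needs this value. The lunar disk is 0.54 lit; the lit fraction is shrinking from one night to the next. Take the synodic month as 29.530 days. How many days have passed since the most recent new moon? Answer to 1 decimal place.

Invert f = (1 − cos θ)/2 to get cos θ = 1 − 2(0.54) = -0.080, hence θ₀ = arccos -0.080 = 94.6°.
A waning Moon lies in 180°–360°, so θ = 360° − 94.6° = 265.4°.
At 360°/29.530 d per day, 265.4° corresponds to 21.77 days.

21.8 days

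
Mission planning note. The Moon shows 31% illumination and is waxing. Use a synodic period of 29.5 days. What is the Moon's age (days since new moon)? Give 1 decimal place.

From f = (1 − cos θ)/2: cos θ = 1 − 2×0.31 = 0.380; arccos → 67.7°.
Waxing ⇒ before full, so θ = 67.7°.
At 360°/29.5 d per day, 67.7° corresponds to 5.54 days.

5.5 days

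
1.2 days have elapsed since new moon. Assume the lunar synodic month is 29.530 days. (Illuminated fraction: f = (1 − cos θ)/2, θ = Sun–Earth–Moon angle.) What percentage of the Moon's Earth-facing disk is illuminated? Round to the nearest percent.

2%

The Moon has covered 1.2/29.530 of its cycle, so θ ≈ 360° × 1.2/29.530 = 14.6°.
cos 14.6° = 0.968, so f = (1 − 0.968)/2 = 0.016, so 2%.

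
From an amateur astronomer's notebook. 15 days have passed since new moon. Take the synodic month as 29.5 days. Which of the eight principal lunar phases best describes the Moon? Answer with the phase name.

full moon

θ ≈ 360° × 15/29.5 = 183°, which falls in the full moon sector.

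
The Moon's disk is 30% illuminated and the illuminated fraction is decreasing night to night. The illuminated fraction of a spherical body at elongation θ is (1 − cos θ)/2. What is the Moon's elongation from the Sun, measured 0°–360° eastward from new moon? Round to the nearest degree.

Invert f = (1 − cos θ)/2 to get cos θ = 1 − 2(0.30) = 0.400, hence θ₀ = arccos 0.400 = 66.4°.
Waning ⇒ past full, so θ = 360° − 66.4° = 293.6°.

294°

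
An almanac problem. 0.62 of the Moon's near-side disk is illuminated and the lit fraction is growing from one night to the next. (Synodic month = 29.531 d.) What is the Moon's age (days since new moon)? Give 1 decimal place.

8.5 days

Invert f = (1 − cos θ)/2 to get cos θ = 1 − 2(0.62) = -0.240, hence θ₀ = arccos -0.240 = 103.9°.
Waxing ⇒ before full, so θ = 103.9°.
At 360°/29.531 d per day, 103.9° corresponds to 8.52 days.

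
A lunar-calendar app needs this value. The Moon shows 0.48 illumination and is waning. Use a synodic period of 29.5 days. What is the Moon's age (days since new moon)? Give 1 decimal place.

22.3 days

From f = (1 − cos θ)/2: cos θ = 1 − 2×0.48 = 0.040; arccos → 87.7°.
Since the Moon is past full (waning), take the reflex angle: θ = 360° − 87.7° = 272.3°.
At 360°/29.5 d per day, 272.3° corresponds to 22.31 days.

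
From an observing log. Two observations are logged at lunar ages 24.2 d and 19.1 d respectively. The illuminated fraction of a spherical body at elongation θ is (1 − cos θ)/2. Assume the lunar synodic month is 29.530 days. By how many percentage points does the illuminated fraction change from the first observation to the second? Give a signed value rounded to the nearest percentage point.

+51 pp

First observation: θ = 360°·24.2/29.530 = 295.0°, so f = 0.289.
Second observation: θ = 232.8°, f = 0.802.
Δf = 0.802 − 0.289 = +0.513, i.e. +51 pp.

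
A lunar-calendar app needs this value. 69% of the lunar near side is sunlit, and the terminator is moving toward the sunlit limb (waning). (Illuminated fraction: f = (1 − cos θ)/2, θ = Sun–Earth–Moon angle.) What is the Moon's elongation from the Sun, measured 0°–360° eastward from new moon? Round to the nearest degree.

248°

Invert f = (1 − cos θ)/2 to get cos θ = 1 − 2(0.69) = -0.380, hence θ₀ = arccos -0.380 = 112.3°.
A waning Moon lies in 180°–360°, so θ = 360° − 112.3° = 247.7°.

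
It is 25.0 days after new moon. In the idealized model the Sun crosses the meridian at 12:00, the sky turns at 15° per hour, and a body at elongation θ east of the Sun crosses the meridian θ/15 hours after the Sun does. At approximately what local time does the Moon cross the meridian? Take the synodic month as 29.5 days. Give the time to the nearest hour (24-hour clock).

The Moon has covered 25.0/29.5 of its cycle, so θ ≈ 360° × 25.0/29.5 = 305.1°.
At 15° of sky rotation per hour, 305.1° corresponds to a 20.34 h lag.
12:00 + 20.34 h ≈ 08:20 → 08:00 to the nearest hour.

08:00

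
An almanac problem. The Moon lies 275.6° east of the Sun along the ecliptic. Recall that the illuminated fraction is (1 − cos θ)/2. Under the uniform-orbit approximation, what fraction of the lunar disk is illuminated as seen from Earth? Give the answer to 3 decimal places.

f = (1 − cos 275.6°)/2 = (1 − 0.098)/2 ≈ 0.451.

0.451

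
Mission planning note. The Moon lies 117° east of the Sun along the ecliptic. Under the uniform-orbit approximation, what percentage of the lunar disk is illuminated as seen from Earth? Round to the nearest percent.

73%

f = (1 − cos 117°)/2 = (1 − (-0.454))/2 ≈ 0.727, i.e. 73%.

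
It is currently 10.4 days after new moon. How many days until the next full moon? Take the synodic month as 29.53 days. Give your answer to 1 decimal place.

Full moon is 0.5 of the way through the cycle: age 0.5 × 29.53 = 14.765 d.
So 4.365 days remain (14.765 − 10.4).

4.4 days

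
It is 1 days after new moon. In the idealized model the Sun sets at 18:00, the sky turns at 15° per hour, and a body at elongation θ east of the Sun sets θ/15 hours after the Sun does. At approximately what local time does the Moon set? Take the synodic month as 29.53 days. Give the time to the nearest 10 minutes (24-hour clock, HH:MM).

18:50

The Moon has covered 1/29.53 of its cycle, so θ ≈ 360° × 1/29.53 = 12.2°.
At 15° of sky rotation per hour, 12.2° corresponds to a 0.81 h lag.
18:00 + 0.813 h ≈ 18:49 → 18:50 to the nearest ten minutes.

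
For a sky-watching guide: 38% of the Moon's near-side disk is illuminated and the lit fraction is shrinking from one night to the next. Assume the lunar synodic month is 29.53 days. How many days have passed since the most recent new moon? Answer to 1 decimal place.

cos θ = 1 − 2f = 0.240, giving a principal value of 76.1°.
Waning ⇒ past full, so θ = 360° − 76.1° = 283.9°.
At 360°/29.53 d per day, 283.9° corresponds to 23.29 days.

23.3 days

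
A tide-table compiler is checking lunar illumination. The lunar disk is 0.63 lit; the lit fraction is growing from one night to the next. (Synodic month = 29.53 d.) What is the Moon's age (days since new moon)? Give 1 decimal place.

Invert f = (1 − cos θ)/2 to get cos θ = 1 − 2(0.63) = -0.260, hence θ₀ = arccos -0.260 = 105.1°.
Waxing ⇒ before full, so θ = 105.1°.
At 360°/29.53 d per day, 105.1° corresponds to 8.62 days.

8.6 days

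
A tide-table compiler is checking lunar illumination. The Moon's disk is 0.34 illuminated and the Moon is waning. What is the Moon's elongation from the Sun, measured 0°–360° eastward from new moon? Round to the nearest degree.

289°

From f = (1 − cos θ)/2: cos θ = 1 − 2×0.34 = 0.320; arccos → 71.3°.
Since the Moon is past full (waning), take the reflex angle: θ = 360° − 71.3° = 288.7°.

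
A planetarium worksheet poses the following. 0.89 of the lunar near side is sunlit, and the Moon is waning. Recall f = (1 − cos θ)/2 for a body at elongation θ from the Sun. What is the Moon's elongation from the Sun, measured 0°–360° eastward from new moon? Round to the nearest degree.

From f = (1 − cos θ)/2: cos θ = 1 − 2×0.89 = -0.780; arccos → 141.3°.
Waning ⇒ past full, so θ = 360° − 141.3° = 218.7°.

219°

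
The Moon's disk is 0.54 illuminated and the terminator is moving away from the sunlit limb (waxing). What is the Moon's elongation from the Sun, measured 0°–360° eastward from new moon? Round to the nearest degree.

95°

From f = (1 − cos θ)/2: cos θ = 1 − 2×0.54 = -0.080; arccos → 94.6°.
Before full moon the principal value applies: θ = 94.6°.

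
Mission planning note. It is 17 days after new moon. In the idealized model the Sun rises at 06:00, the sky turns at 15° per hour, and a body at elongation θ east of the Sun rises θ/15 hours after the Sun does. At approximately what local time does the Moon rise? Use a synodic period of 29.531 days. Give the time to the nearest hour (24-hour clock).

20:00

Phase angle: θ = 360°·(17 d)/(29.531 d) = 207.2°.
At 15° of sky rotation per hour, 207.2° corresponds to a 13.82 h lag.
06:00 + 13.82 h ≈ 19:49 → 20:00 to the nearest hour.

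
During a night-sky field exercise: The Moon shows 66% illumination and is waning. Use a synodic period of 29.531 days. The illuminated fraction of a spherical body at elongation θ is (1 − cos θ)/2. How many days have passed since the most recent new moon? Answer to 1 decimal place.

20.6 days

cos θ = 1 − 2f = -0.320, giving a principal value of 108.7°.
Waning ⇒ past full, so θ = 360° − 108.7° = 251.3°.
At 360°/29.531 d per day, 251.3° corresponds to 20.62 days.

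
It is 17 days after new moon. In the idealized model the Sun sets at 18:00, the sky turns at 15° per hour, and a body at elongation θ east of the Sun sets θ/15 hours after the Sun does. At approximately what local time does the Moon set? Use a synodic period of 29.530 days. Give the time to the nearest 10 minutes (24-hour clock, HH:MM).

07:50

Phase angle: θ = 360°·(17 d)/(29.530 d) = 207.2°.
At 15° of sky rotation per hour, 207.2° corresponds to a 13.82 h lag.
18:00 + 13.816 h ≈ 07:49 → 07:50 to the nearest ten minutes.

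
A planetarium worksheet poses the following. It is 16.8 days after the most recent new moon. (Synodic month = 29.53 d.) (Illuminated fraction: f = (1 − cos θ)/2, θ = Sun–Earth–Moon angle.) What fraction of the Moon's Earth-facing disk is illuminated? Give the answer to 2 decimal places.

Phase angle: θ = 360°·(16.8 d)/(29.53 d) = 204.8°.
With cos θ = (-0.908), the lit fraction is (1 − (-0.908))/2 ≈ 0.954.

0.95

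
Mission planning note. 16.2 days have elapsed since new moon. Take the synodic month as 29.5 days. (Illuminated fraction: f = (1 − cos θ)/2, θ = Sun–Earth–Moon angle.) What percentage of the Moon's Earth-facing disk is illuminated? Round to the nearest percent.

98%

Phase angle: θ = 360°·(16.2 d)/(29.5 d) = 197.7°.
cos 197.7° = (-0.953), so f = (1 − (-0.953))/2 = 0.976, so 98%.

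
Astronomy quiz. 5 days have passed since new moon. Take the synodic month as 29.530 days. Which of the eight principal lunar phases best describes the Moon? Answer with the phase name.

θ ≈ 360° × 5/29.530 = 61°, which falls in the waxing crescent sector.

waxing crescent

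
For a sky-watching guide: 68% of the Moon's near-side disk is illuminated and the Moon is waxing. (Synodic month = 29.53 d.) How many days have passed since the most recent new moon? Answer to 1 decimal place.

9.1 days

Invert f = (1 − cos θ)/2 to get cos θ = 1 − 2(0.68) = -0.360, hence θ₀ = arccos -0.360 = 111.1°.
The Moon is waxing (0°–180°), so θ = 111.1° directly.
At 360°/29.53 d per day, 111.1° corresponds to 9.11 days.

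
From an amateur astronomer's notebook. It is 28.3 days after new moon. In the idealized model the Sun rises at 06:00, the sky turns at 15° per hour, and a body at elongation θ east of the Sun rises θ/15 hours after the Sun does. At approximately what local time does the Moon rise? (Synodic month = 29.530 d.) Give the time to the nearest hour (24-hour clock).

The Moon has covered 28.3/29.530 of its cycle, so θ ≈ 360° × 28.3/29.530 = 345.0°.
Delay after the Sun = 345.0° / (15°/h) ≈ 23.00 h.
06:00 + 23.00 h ≈ 05:00 → 05:00 to the nearest hour.

05:00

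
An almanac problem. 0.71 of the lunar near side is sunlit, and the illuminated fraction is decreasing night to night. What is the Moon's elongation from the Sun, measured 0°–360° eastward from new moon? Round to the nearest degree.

245°

From f = (1 − cos θ)/2: cos θ = 1 − 2×0.71 = -0.420; arccos → 114.8°.
Since the Moon is past full (waning), take the reflex angle: θ = 360° − 114.8° = 245.2°.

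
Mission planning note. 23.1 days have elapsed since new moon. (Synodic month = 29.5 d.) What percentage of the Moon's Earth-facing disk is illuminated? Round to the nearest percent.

The Moon has covered 23.1/29.5 of its cycle, so θ ≈ 360° × 23.1/29.5 = 281.9°.
Illuminated fraction = (1 − cos 281.9°)/2 = (1 − 0.206)/2 ≈ 0.397, so 40%.

40%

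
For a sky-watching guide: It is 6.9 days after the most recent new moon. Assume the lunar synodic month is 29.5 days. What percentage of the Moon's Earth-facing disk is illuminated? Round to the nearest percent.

Phase angle: θ = 360°·(6.9 d)/(29.5 d) = 84.2°.
cos 84.2° = 0.101, so f = (1 − 0.101)/2 = 0.450, so 45%.

45%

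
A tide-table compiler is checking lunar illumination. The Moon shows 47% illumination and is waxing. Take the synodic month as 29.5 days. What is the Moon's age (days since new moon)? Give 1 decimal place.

Invert f = (1 − cos θ)/2 to get cos θ = 1 − 2(0.47) = 0.060, hence θ₀ = arccos 0.060 = 86.6°.
Before full moon the principal value applies: θ = 86.6°.
At 360°/29.5 d per day, 86.6° corresponds to 7.09 days.

7.1 days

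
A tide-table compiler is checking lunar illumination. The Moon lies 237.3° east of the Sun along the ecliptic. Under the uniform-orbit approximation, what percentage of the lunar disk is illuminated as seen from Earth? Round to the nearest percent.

77%

cos 237.3° = (-0.540), so f = (1 − (-0.540))/2 = 0.770, i.e. 77%.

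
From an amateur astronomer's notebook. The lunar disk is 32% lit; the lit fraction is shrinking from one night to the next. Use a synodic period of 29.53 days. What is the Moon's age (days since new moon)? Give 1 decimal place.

23.9 days

From f = (1 − cos θ)/2: cos θ = 1 − 2×0.32 = 0.360; arccos → 68.9°.
Waning ⇒ past full, so θ = 360° − 68.9° = 291.1°.
At 360°/29.53 d per day, 291.1° corresponds to 23.88 days.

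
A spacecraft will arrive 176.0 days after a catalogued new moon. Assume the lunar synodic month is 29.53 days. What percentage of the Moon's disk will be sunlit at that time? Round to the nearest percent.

176.0 d spans 5 complete synodic months (5 × 29.53 = 147.65 d) plus 28.35 d.
The Moon has covered 28.35/29.53 of its cycle, so θ ≈ 360° × 28.35/29.53 = 345.6°.
Illuminated fraction = (1 − cos 345.6°)/2 = (1 − 0.969)/2 ≈ 0.016, so 2%.

2%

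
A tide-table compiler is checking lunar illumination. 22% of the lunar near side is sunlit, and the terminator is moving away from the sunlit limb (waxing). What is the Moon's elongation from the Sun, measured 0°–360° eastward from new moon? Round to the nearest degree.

56°

From f = (1 − cos θ)/2: cos θ = 1 − 2×0.22 = 0.560; arccos → 55.9°.
The Moon is waxing (0°–180°), so θ = 55.9° directly.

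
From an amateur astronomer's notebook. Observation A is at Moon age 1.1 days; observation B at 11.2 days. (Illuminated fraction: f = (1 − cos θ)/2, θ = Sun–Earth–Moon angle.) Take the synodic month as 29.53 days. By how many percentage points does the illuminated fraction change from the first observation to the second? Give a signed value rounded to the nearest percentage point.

+85 percentage points

First observation: θ = 360°·1.1/29.53 = 13.4°, so f = 0.014.
Second observation: θ = 136.5°, f = 0.863.
Δf = 0.863 − 0.014 = +0.849, i.e. +85 pp.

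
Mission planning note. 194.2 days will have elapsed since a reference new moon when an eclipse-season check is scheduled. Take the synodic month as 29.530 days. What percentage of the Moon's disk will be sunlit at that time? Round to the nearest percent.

94%

Reduce mod P: 194.2 − 6×29.530 = 17.02 d into the current lunation.
Elongation θ = 360° × 17.02/29.530 ≈ 207.5°.
Illuminated fraction = (1 − cos 207.5°)/2 = (1 − (-0.887))/2 ≈ 0.944, so 94%.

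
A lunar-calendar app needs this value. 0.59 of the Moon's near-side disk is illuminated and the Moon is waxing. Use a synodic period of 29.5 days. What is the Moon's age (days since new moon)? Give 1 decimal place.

8.2 days

From f = (1 − cos θ)/2: cos θ = 1 − 2×0.59 = -0.180; arccos → 100.4°.
The Moon is waxing (0°–180°), so θ = 100.4° directly.
Age = 29.5 × 100.4°/360° ≈ 8.22 days.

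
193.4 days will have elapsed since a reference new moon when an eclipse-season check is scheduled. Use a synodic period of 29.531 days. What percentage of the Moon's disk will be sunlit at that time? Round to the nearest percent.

98%

193.4/29.531 = 6.549 lunations, so 6 complete cycles and 16.21 d into the next.
Elongation θ = 360° × 16.21/29.531 ≈ 197.7°.
cos 197.7° = (-0.953), so f = (1 − (-0.953))/2 = 0.976, so 98%.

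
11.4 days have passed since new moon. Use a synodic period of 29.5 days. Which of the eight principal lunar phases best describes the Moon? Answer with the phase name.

At 11.4/29.5 of the cycle, θ ≈ 139° — the waxing gibbous range.

waxing gibbous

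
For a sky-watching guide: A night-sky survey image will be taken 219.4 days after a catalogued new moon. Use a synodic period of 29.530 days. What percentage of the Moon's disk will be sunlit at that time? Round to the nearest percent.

95%

Reduce mod P: 219.4 − 7×29.530 = 12.69 d into the current lunation.
Elongation θ = 360° × 12.69/29.530 ≈ 154.7°.
Illuminated fraction = (1 − cos 154.7°)/2 = (1 − (-0.904))/2 ≈ 0.952, so 95%.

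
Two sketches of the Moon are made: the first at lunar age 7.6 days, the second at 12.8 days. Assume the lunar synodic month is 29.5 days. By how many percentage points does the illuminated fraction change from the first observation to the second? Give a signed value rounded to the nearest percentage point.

+43 percentage points

First observation: θ = 360°·7.6/29.5 = 92.7°, so f = 0.524.
Second observation: θ = 156.2°, f = 0.957.
Δf = 0.957 − 0.524 = +0.434, i.e. +43 pp.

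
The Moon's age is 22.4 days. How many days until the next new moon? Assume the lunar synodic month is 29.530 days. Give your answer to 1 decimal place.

One full lunation from the last new moon is 29.530 d; remaining = 29.530 − 22.4 = 7.130 d.

7.1 days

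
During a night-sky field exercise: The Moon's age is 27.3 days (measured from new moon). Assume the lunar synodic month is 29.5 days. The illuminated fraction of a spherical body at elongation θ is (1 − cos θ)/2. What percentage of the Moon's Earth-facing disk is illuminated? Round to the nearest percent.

Phase angle: θ = 360°·(27.3 d)/(29.5 d) = 333.2°.
With cos θ = 0.892, the lit fraction is (1 − 0.892)/2 ≈ 0.054, so 5%.

5%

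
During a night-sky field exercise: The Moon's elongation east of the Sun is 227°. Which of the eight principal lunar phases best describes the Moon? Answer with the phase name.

waning gibbous

The waning gibbous sector spans roughly 202°–248°; 227° falls inside it.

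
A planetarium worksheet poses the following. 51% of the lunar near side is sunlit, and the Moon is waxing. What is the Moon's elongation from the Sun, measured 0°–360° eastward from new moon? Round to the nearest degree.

91°

From f = (1 − cos θ)/2: cos θ = 1 − 2×0.51 = -0.020; arccos → 91.1°.
Waxing ⇒ before full, so θ = 91.1°.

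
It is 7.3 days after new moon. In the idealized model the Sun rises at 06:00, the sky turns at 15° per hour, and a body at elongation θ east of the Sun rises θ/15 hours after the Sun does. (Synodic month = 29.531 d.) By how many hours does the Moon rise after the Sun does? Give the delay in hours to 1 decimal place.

The Moon has covered 7.3/29.531 of its cycle, so θ ≈ 360° × 7.3/29.531 = 89.0°.
Delay after the Sun = 89.0° / (15°/h) ≈ 5.93 h.
So the Moon rises 5.93 h after the Sun.

5.9 h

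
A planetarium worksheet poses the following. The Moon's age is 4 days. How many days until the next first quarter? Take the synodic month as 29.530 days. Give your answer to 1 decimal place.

3.4 days

First quarter occurs at elongation 90°, i.e. at age 29.530 × 90/360 = 7.383 d.
So 3.383 days remain (7.383 − 4).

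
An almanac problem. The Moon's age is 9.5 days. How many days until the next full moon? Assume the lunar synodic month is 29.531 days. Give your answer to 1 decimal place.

5.3 days

Full moon occurs at elongation 180°, i.e. at age 29.531 × 180/360 = 14.765 d.
That is 14.765 − 9.5 = 5.265 days ahead.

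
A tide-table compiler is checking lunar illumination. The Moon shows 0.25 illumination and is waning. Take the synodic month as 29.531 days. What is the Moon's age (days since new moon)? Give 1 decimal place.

From f = (1 − cos θ)/2: cos θ = 1 − 2×0.25 = 0.500; arccos → 60.0°.
A waning Moon lies in 180°–360°, so θ = 360° − 60.0° = 300.0°.
Age = 29.531 × 300.0°/360° ≈ 24.61 days.

24.6 days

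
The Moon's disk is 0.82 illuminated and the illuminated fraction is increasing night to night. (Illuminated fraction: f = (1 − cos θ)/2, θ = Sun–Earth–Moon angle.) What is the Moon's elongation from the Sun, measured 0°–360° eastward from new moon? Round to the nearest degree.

cos θ = 1 − 2f = -0.640, giving a principal value of 129.8°.
Before full moon the principal value applies: θ = 129.8°.

130°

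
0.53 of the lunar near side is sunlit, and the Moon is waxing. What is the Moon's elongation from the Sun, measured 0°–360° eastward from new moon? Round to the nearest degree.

93°

From f = (1 − cos θ)/2: cos θ = 1 − 2×0.53 = -0.060; arccos → 93.4°.
The Moon is waxing (0°–180°), so θ = 93.4° directly.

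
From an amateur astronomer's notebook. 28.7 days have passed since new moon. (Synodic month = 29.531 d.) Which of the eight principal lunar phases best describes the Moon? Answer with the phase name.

θ ≈ 360° × 28.7/29.531 = 350°, which falls in the new moon sector.

new moon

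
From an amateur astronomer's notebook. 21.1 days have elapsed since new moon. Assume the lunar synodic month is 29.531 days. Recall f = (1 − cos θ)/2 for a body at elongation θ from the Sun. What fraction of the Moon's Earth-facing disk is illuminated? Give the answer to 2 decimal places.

Elongation θ = 360° × 21.1/29.531 ≈ 257.2°.
With cos θ = (-0.221), the lit fraction is (1 − (-0.221))/2 ≈ 0.611.

0.61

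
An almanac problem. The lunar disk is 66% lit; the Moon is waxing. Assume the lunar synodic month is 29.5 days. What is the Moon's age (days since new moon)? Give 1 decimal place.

8.9 days

cos θ = 1 − 2f = -0.320, giving a principal value of 108.7°.
Waxing ⇒ before full, so θ = 108.7°.
Age = 29.5 × 108.7°/360° ≈ 8.90 days.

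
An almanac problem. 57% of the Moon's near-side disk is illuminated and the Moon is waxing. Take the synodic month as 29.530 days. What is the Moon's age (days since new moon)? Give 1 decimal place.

8.0 days

cos θ = 1 − 2f = -0.140, giving a principal value of 98.0°.
Before full moon the principal value applies: θ = 98.0°.
Age = 29.530 × 98.0°/360° ≈ 8.04 days.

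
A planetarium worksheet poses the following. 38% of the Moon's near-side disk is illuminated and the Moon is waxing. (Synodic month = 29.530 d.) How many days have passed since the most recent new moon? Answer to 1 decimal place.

6.2 days

cos θ = 1 − 2f = 0.240, giving a principal value of 76.1°.
Waxing ⇒ before full, so θ = 76.1°.
That fraction of the synodic month is 76.1/360 × 29.530 d ≈ 6.24 d.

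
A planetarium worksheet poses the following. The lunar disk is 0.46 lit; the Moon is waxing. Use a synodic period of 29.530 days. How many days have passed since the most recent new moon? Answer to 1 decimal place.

cos θ = 1 − 2f = 0.080, giving a principal value of 85.4°.
Before full moon the principal value applies: θ = 85.4°.
That fraction of the synodic month is 85.4/360 × 29.530 d ≈ 7.01 d.

7.0 days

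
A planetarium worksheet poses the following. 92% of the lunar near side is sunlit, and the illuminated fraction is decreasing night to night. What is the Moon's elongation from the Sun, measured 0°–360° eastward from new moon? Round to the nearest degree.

Invert f = (1 − cos θ)/2 to get cos θ = 1 − 2(0.92) = -0.840, hence θ₀ = arccos -0.840 = 147.1°.
A waning Moon lies in 180°–360°, so θ = 360° − 147.1° = 212.9°.

213°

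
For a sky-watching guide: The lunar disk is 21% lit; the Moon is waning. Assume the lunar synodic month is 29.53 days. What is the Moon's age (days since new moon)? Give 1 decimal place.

cos θ = 1 − 2f = 0.580, giving a principal value of 54.5°.
A waning Moon lies in 180°–360°, so θ = 360° − 54.5° = 305.5°.
Age = 29.53 × 305.5°/360° ≈ 25.06 days.

25.1 days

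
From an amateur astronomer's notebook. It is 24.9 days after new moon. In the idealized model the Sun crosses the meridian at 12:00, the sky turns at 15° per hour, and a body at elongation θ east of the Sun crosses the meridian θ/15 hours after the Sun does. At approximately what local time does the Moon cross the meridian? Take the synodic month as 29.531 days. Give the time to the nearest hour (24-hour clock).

Phase angle: θ = 360°·(24.9 d)/(29.531 d) = 303.5°.
The Moon trails the Sun by θ/15 = 303.5/15 ≈ 20.24 hours.
12:00 + 20.24 h ≈ 08:14 → 08:00 to the nearest hour.

08:00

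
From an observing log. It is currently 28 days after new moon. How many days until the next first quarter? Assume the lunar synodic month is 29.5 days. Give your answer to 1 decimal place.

First quarter is 0.25 of the way through the cycle: age 0.25 × 29.5 = 7.375 d.
This lunation's first quarter (7.375 d) has passed, so add one period: 36.875 − 28 = 8.875 days.

8.9 days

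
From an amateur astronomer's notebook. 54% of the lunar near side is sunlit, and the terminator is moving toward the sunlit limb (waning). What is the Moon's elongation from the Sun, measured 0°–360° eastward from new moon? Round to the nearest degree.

265°

cos θ = 1 − 2f = -0.080, giving a principal value of 94.6°.
A waning Moon lies in 180°–360°, so θ = 360° − 94.6° = 265.4°.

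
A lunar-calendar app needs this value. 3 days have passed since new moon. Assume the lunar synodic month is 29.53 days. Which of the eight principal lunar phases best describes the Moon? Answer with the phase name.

waxing crescent

At 3/29.53 of the cycle, θ ≈ 37° — the waxing crescent range.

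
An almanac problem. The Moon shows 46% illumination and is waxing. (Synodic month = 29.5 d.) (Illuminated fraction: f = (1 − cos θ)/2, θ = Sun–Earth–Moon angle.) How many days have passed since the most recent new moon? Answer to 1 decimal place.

7.0 days

Invert f = (1 − cos θ)/2 to get cos θ = 1 − 2(0.46) = 0.080, hence θ₀ = arccos 0.080 = 85.4°.
Waxing ⇒ before full, so θ = 85.4°.
At 360°/29.5 d per day, 85.4° corresponds to 7.00 days.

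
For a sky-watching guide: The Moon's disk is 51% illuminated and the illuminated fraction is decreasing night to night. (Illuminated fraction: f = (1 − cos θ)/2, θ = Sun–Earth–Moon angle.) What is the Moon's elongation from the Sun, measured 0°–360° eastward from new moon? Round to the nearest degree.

269°

From f = (1 − cos θ)/2: cos θ = 1 − 2×0.51 = -0.020; arccos → 91.1°.
Since the Moon is past full (waning), take the reflex angle: θ = 360° − 91.1° = 268.9°.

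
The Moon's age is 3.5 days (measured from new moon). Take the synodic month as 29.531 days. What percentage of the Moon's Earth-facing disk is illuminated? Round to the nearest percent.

The Moon has covered 3.5/29.531 of its cycle, so θ ≈ 360° × 3.5/29.531 = 42.7°.
With cos θ = 0.735, the lit fraction is (1 − 0.735)/2 ≈ 0.132, so 13%.

13%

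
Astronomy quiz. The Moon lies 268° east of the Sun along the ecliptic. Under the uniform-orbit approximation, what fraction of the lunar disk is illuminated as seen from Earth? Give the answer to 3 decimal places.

0.517

cos 268° = (-0.035), so f = (1 − (-0.035))/2 = 0.517.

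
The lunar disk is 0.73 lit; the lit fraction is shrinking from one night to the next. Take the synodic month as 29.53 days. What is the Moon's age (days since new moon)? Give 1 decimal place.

From f = (1 − cos θ)/2: cos θ = 1 − 2×0.73 = -0.460; arccos → 117.4°.
Since the Moon is past full (waning), take the reflex angle: θ = 360° − 117.4° = 242.6°.
At 360°/29.53 d per day, 242.6° corresponds to 19.90 days.

19.9 days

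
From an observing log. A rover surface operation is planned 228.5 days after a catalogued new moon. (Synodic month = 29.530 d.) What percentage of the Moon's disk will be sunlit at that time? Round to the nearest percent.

228.5 d spans 7 complete synodic months (7 × 29.530 = 206.71 d) plus 21.79 d.
The Moon has covered 21.79/29.530 of its cycle, so θ ≈ 360° × 21.79/29.530 = 265.6°.
With cos θ = (-0.076), the lit fraction is (1 − (-0.076))/2 ≈ 0.538, so 54%.

54%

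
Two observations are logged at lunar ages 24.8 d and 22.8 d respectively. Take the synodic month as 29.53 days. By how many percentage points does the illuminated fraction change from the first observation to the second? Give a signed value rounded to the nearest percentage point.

First observation: θ = 360°·24.8/29.53 = 302.3°, so f = 0.233.
Second observation: θ = 278.0°, f = 0.431.
Δf = 0.431 − 0.233 = +0.198, i.e. +20 pp.

+20 percentage points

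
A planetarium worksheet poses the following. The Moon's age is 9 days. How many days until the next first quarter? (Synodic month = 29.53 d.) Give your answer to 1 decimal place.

First quarter occurs at elongation 90°, i.e. at age 29.53 × 90/360 = 7.383 d.
Already past this cycle's first quarter; the next is at 7.383 + 29.53 = 36.913 d, so 36.913 − 9 = 27.913 days.

27.9 days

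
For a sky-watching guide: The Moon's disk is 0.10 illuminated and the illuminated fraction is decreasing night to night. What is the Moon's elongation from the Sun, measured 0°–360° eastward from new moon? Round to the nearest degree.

cos θ = 1 − 2f = 0.800, giving a principal value of 36.9°.
Waning ⇒ past full, so θ = 360° − 36.9° = 323.1°.

323°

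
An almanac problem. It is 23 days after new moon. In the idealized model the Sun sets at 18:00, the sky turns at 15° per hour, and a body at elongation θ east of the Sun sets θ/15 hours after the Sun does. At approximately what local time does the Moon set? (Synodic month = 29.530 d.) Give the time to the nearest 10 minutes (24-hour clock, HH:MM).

12:40

Elongation θ = 360° × 23/29.530 ≈ 280.4°.
The Moon trails the Sun by θ/15 = 280.4/15 ≈ 18.69 hours.
18:00 + 18.693 h ≈ 12:42 → 12:40 to the nearest ten minutes.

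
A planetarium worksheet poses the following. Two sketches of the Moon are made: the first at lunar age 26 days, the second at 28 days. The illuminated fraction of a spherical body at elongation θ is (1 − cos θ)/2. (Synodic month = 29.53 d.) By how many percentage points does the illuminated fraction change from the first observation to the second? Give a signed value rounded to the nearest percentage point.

θ₁ = 360° × 26/29.53 = 317.0°, f₁ = (1 − cos θ₁)/2 = 0.135.
θ₂ = 360° × 28/29.53 = 341.3°, f₂ = (1 − cos θ₂)/2 = 0.026.
Change = f₂ − f₁ = -0.108 → -11 percentage points.

-11 pp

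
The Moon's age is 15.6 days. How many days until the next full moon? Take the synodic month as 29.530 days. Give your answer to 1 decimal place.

Full moon occurs at elongation 180°, i.e. at age 29.530 × 180/360 = 14.765 d.
Already past this cycle's full moon; the next is at 14.765 + 29.530 = 44.295 d, so 44.295 − 15.6 = 28.695 days.

28.7 days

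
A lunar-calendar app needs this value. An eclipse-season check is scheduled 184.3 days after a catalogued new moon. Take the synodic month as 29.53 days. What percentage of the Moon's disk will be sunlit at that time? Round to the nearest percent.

Reduce mod P: 184.3 − 6×29.53 = 7.12 d into the current lunation.
The Moon has covered 7.12/29.53 of its cycle, so θ ≈ 360° × 7.12/29.53 = 86.8°.
cos 86.8° = 0.056, so f = (1 − 0.056)/2 = 0.472, so 47%.

47%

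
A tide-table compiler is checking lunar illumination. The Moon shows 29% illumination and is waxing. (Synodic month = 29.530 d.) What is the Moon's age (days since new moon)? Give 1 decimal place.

cos θ = 1 − 2f = 0.420, giving a principal value of 65.2°.
Before full moon the principal value applies: θ = 65.2°.
At 360°/29.530 d per day, 65.2° corresponds to 5.35 days.

5.3 days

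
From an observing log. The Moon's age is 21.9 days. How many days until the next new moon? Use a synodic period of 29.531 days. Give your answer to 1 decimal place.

7.6 days

One full lunation from the last new moon is 29.531 d; remaining = 29.531 − 21.9 = 7.631 d.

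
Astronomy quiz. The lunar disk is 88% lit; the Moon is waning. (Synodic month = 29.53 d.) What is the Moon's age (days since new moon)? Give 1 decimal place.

From f = (1 − cos θ)/2: cos θ = 1 − 2×0.88 = -0.760; arccos → 139.5°.
A waning Moon lies in 180°–360°, so θ = 360° − 139.5° = 220.5°.
That fraction of the synodic month is 220.5/360 × 29.53 d ≈ 18.09 d.

18.1 days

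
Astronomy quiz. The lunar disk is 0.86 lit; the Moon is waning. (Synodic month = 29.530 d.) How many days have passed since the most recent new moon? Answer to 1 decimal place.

cos θ = 1 − 2f = -0.720, giving a principal value of 136.1°.
Since the Moon is past full (waning), take the reflex angle: θ = 360° − 136.1° = 223.9°.
At 360°/29.530 d per day, 223.9° corresponds to 18.37 days.

18.4 days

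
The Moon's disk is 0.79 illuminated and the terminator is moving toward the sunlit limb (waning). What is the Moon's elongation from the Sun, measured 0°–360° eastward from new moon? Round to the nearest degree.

From f = (1 − cos θ)/2: cos θ = 1 − 2×0.79 = -0.580; arccos → 125.5°.
Since the Moon is past full (waning), take the reflex angle: θ = 360° − 125.5° = 234.5°.

235°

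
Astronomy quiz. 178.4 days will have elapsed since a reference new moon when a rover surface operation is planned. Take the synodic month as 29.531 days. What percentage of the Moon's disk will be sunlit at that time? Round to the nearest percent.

Reduce mod P: 178.4 − 6×29.531 = 1.21 d into the current lunation.
The Moon has covered 1.21/29.531 of its cycle, so θ ≈ 360° × 1.21/29.531 = 14.8°.
With cos θ = 0.967, the lit fraction is (1 − 0.967)/2 ≈ 0.017, so 2%.

2%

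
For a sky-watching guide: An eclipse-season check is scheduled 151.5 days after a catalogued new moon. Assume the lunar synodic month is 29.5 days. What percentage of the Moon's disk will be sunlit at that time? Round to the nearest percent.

151.5 d spans 5 complete synodic months (5 × 29.5 = 147.50 d) plus 4.00 d.
The Moon has covered 4.00/29.5 of its cycle, so θ ≈ 360° × 4.00/29.5 = 48.8°.
cos 48.8° = 0.659, so f = (1 − 0.659)/2 = 0.171, so 17%.

17%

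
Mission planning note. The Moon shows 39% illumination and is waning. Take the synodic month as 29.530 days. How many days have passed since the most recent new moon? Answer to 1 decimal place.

cos θ = 1 − 2f = 0.220, giving a principal value of 77.3°.
Since the Moon is past full (waning), take the reflex angle: θ = 360° − 77.3° = 282.7°.
At 360°/29.530 d per day, 282.7° corresponds to 23.19 days.

23.2 days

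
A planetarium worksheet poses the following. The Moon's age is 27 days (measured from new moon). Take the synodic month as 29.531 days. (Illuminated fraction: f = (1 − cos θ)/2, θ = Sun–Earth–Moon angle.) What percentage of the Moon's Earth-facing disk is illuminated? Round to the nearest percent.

7%

Phase angle: θ = 360°·(27 d)/(29.531 d) = 329.1°.
cos 329.1° = 0.858, so f = (1 − 0.858)/2 = 0.071, so 7%.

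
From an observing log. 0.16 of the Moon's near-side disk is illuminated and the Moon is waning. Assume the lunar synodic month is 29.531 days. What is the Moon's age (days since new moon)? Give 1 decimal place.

cos θ = 1 − 2f = 0.680, giving a principal value of 47.2°.
Since the Moon is past full (waning), take the reflex angle: θ = 360° − 47.2° = 312.8°.
That fraction of the synodic month is 312.8/360 × 29.531 d ≈ 25.66 d.

25.7 days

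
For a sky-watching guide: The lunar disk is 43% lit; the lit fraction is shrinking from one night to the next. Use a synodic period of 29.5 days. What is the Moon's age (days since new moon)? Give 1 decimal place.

22.8 days

From f = (1 − cos θ)/2: cos θ = 1 − 2×0.43 = 0.140; arccos → 82.0°.
A waning Moon lies in 180°–360°, so θ = 360° − 82.0° = 278.0°.
At 360°/29.5 d per day, 278.0° corresponds to 22.78 days.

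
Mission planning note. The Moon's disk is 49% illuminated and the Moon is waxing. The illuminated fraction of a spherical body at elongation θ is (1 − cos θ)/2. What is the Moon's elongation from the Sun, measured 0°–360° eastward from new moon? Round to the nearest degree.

89°

Invert f = (1 − cos θ)/2 to get cos θ = 1 − 2(0.49) = 0.020, hence θ₀ = arccos 0.020 = 88.9°.
Before full moon the principal value applies: θ = 88.9°.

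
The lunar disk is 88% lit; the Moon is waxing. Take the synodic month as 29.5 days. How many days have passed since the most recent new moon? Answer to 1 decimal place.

Invert f = (1 − cos θ)/2 to get cos θ = 1 − 2(0.88) = -0.760, hence θ₀ = arccos -0.760 = 139.5°.
Before full moon the principal value applies: θ = 139.5°.
At 360°/29.5 d per day, 139.5° corresponds to 11.43 days.

11.4 days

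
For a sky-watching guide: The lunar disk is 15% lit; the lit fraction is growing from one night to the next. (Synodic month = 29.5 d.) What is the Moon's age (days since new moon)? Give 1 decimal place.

cos θ = 1 − 2f = 0.700, giving a principal value of 45.6°.
Waxing ⇒ before full, so θ = 45.6°.
At 360°/29.5 d per day, 45.6° corresponds to 3.73 days.

3.7 days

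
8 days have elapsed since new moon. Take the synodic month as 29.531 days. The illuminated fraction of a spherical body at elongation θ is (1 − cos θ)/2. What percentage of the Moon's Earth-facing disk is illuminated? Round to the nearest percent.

Phase angle: θ = 360°·(8 d)/(29.531 d) = 97.5°.
cos 97.5° = (-0.131), so f = (1 − (-0.131))/2 = 0.565, so 57%.

57%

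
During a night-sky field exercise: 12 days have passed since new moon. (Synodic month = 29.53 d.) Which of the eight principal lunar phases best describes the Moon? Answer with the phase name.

waxing gibbous

At 12/29.53 of the cycle, θ ≈ 146° — the waxing gibbous range.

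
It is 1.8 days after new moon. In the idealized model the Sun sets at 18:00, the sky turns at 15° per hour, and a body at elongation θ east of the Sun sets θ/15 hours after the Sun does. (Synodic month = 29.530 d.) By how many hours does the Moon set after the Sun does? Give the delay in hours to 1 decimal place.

Elongation θ = 360° × 1.8/29.530 ≈ 21.9°.
The Moon trails the Sun by θ/15 = 21.9/15 ≈ 1.46 hours.
So the Moon sets 1.46 h after the Sun.

1.5 h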